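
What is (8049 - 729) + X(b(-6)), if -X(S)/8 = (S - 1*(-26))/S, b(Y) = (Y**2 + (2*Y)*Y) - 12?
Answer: 43859/6 ≈ 7309.8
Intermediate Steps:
b(Y) = -12 + 3*Y**2 (b(Y) = (Y**2 + 2*Y**2) - 12 = 3*Y**2 - 12 = -12 + 3*Y**2)
X(S) = -8*(26 + S)/S (X(S) = -8*(S - 1*(-26))/S = -8*(S + 26)/S = -8*(26 + S)/S)
(8049 - 729) + X(b(-6)) = (8049 - 729) + (-8 - 208/(-12 + 3*(-6)**2)) = 7320 + (-8 - 208/(-12 + 3*36)) = 7320 + (-8 - 208/(-12 + 108)) = 7320 + (-8 - 208/96) = 7320 + (-8 - 208*1/96) = 7320 + (-8 - 13/6) = 7320 - 61/6 = 43859/6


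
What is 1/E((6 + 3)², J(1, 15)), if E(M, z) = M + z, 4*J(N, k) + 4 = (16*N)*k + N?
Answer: 4/561 ≈ 0.0071301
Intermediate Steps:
J(N, k) = -1 + N/4 + 4*N*k (J(N, k) = -1 + ((16*N)*k + N)/4 = -1 + (16*N*k + N)/4 = -1 + (N + 16*N*k)/4 = -1 + (N/4 + 4*N*k) = -1 + N/4 + 4*N*k)
1/E((6 + 3)², J(1, 15)) = 1/((6 + 3)² + (-1 + (¼)*1 + 4*1*15)) = 1/(9² + (-1 + ¼ + 60)) = 1/(81 + 237/4) = 1/(561/4) = 4/561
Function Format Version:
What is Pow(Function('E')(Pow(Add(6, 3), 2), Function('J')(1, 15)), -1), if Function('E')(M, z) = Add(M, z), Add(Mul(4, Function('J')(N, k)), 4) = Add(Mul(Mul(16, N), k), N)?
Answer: Rational(4, 561) ≈ 0.0071301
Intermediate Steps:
Function('J')(N, k) = Add(-1, Mul(Rational(1, 4), N), Mul(4, N, k)) (Function('J')(N, k) = Add(-1, Mul(Rational(1, 4), Add(Mul(Mul(16, N), k), N))) = Add(-1, Mul(Rational(1, 4), Add(Mul(16, N, k), N))) = Add(-1, Mul(Rational(1, 4), Add(N, Mul(16, N, k)))) = Add(-1, Add(Mul(Rational(1, 4), N), Mul(4, N, k))) = Add(-1, Mul(Rational(1, 4), N), Mul(4, N, k)))
Pow(Function('E')(Pow(Add(6, 3), 2), Function('J')(1, 15)), -1) = Pow(Add(Pow(Add(6, 3), 2), Add(-1, Mul(Rational(1, 4), 1), Mul(4, 1, 15))), -1) = Pow(Add(Pow(9, 2), Add(-1, Rational(1, 4), 60)), -1) = Pow(Add(81, Rational(237, 4)), -1) = Pow(Rational(561, 4), -1) = Rational(4, 561)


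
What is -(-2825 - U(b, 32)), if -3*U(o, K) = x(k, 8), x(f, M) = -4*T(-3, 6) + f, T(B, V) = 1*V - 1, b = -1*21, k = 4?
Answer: 8491/3 ≈ 2830.3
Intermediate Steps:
b = -21
T(B, V) = -1 + V (T(B, V) = V - 1 = -1 + V)
x(f, M) = -20 + f (x(f, M) = -4*(-1 + 6) + f = -4*5 + f = -20 + f)
U(o, K) = 16/3 (U(o, K) = -(-20 + 4)/3 = -⅓*(-16) = 16/3)
-(-2825 - U(b, 32)) = -(-2825 - 1*16/3) = -(-2825 - 16/3) = -1*(-8491/3) = 8491/3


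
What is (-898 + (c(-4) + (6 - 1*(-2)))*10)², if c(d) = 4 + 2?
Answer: 574564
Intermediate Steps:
c(d) = 6
(-898 + (c(-4) + (6 - 1*(-2)))*10)² = (-898 + (6 + (6 - 1*(-2)))*10)² = (-898 + (6 + (6 + 2))*10)² = (-898 + (6 + 8)*10)² = (-898 + 14*10)² = (-898 + 140)² = (-758)² = 574564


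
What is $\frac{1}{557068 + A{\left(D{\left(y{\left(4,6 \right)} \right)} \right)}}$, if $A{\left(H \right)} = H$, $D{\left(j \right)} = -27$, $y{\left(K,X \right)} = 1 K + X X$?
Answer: $\frac{1}{557041} \approx 1.7952 \cdot 10^{-6}$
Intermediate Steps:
$y{\left(K,X \right)} = K + X^{2}$
$\frac{1}{557068 + A{\left(D{\left(y{\left(4,6 \right)} \right)} \right)}} = \frac{1}{557068 - 27} = \frac{1}{557041}$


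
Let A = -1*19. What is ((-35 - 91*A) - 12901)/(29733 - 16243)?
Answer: -11207/13490 ≈ -0.83076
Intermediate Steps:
A = -19
((-35 - 91*A) - 12901)/(29733 - 16243) = ((-35 - 91*(-19)) - 12901)/(29733 - 16243) = ((-35 + 1729) - 12901)/13490 = (1694 - 12901)*(1/13490) = -11207*1/13490 = -11207/13490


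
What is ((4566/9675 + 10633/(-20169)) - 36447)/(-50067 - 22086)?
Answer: 790233206794/1564397896275 ≈ 0.50514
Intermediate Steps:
((4566/9675 + 10633/(-20169)) - 36447)/(-50067 - 22086) = ((4566*(1/9675) + 10633*(-1/20169)) - 36447)/(-72153) = ((1522/3225 - 10633/20169) - 36447)*(-1/72153) = (-1198069/21681675 - 36447)*(-1/72153) = -790233206794/21681675*(-1/72153) = 790233206794/1564397896275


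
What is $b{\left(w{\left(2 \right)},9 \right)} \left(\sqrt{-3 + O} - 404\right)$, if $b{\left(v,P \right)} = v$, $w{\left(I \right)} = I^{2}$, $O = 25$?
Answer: $-1616 + 4 \sqrt{22} \approx -1597.2$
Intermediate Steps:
$b{\left(w{\left(2 \right)},9 \right)} \left(\sqrt{-3 + O} - 404\right) = 2^{2} \left(\sqrt{-3 + 25} - 404\right) = 4 \left(\sqrt{22} - 404\right) = 4 \left(-404 + \sqrt{22}\right) = -1616 + 4 \sqrt{22}$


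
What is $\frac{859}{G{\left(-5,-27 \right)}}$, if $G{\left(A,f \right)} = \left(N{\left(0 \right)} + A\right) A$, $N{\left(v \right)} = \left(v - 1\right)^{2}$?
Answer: $\frac{859}{20} \approx 42.95$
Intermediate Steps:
$N{\left(v \right)} = \left(-1 + v\right)^{2}$
$G{\left(A,f \right)} = A \left(1 + A\right)$ ($G{\left(A,f \right)} = \left(\left(-1 + 0\right)^{2} + A\right) A = \left(\left(-1\right)^{2} + A\right) A = \left(1 + A\right) A = A \left(1 + A\right)$)
$\frac{859}{G{\left(-5,-27 \right)}} = \frac{859}{\left(-5\right) \left(1 - 5\right)} = \frac{859}{\left(-5\right) \left(-4\right)} = \frac{859}{20}$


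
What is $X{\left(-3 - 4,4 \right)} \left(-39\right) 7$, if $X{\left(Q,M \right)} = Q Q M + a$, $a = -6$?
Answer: $-51870$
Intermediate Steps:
$X{\left(Q,M \right)} = -6 + M Q^{2}$ ($X{\left(Q,M \right)} = Q Q M - 6 = Q^{2} M - 6 = M Q^{2} - 6 = -6 + M Q^{2}$)
$X{\left(-3 - 4,4 \right)} \left(-39\right) 7 = \left(-6 + 4 \left(-3 - 4\right)^{2}\right) \left(-39\right) 7 = \left(-6 + 4 \left(-7\right)^{2}\right) \left(-39\right) 7 = \left(-6 + 4 \cdot 49\right) \left(-39\right) 7 = \left(-6 + 196\right) \left(-39\right) 7 = 190 \left(-39\right) 7 = \left(-7410\right) 7 = -51870$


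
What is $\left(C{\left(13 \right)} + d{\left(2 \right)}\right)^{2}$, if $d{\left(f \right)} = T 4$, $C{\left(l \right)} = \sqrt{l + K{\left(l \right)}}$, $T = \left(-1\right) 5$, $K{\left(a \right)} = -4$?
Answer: $289$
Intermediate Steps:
$T = -5$
$C{\left(l \right)} = \sqrt{-4 + l}$ ($C{\left(l \right)} = \sqrt{l - 4} = \sqrt{-4 + l}$)
$d{\left(f \right)} = -20$ ($d{\left(f \right)} = \left(-5\right) 4 = -20$)
$\left(C{\left(13 \right)} + d{\left(2 \right)}\right)^{2} = \left(\sqrt{-4 + 13} - 20\right)^{2} = \left(\sqrt{9} - 20\right)^{2} = \left(3 - 20\right)^{2} = \left(-17\right)^{2} = 289$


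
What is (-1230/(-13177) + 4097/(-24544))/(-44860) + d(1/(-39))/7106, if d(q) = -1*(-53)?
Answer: 384558599926617/51548539476903040 ≈ 0.0074601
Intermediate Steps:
d(q) = 53
(-1230/(-13177) + 4097/(-24544))/(-44860) + d(1/(-39))/7106 = (-1230/(-13177) + 4097/(-24544))/(-44860) + 53/7106 = (-1230*(-1/13177) + 4097*(-1/24544))*(-1/44860) + 53*(1/7106) = (1230/13177 - 4097/24544)*(-1/44860) + 53/7106 = -23797049/323416288*(-1/44860) + 53/7106 = 23797049/14508454679680 + 53/7106 = 384558599926617/51548539476903040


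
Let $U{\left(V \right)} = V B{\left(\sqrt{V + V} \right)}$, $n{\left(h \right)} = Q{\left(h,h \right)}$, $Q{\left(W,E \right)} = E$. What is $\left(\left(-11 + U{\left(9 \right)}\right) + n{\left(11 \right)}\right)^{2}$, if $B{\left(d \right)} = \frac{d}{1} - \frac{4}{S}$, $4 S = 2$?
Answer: $6642 - 3888 \sqrt{2} \approx 1143.5$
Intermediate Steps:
$n{\left(h \right)} = h$
$S = \frac{1}{2}$ ($S = \frac{1}{4} \cdot 2 = \frac{1}{2} \approx 0.5$)
$B{\left(d \right)} = -8 + d$ ($B{\left(d \right)} = \frac{d}{1} - 4 \frac{1}{\frac{1}{2}} = d 1 - 8 = d - 8 = -8 + d$)
$U{\left(V \right)} = V \left(-8 + \sqrt{2} \sqrt{V}\right)$ ($U{\left(V \right)} = V \left(-8 + \sqrt{V + V}\right) = V \left(-8 + \sqrt{2 V}\right) = V \left(-8 + \sqrt{2} \sqrt{V}\right)$)
$\left(\left(-11 + U{\left(9 \right)}\right) + n{\left(11 \right)}\right)^{2} = \left(\left(-11 + 9 \left(-8 + \sqrt{2} \sqrt{9}\right)\right) + 11\right)^{2} = \left(\left(-11 + 9 \left(-8 + \sqrt{2} \cdot 3\right)\right) + 11\right)^{2} = \left(\left(-11 + 9 \left(-8 + 3 \sqrt{2}\right)\right) + 11\right)^{2} = \left(\left(-11 - \left(72 - 27 \sqrt{2}\right)\right) + 11\right)^{2} = \left(\left(-83 + 27 \sqrt{2}\right) + 11\right)^{2} = \left(-72 + 27 \sqrt{2}\right)^{2}$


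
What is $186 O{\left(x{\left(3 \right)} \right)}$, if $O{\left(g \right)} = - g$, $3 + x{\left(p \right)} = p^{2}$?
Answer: $-1116$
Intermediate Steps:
$x{\left(p \right)} = -3 + p^{2}$
$186 O{\left(x{\left(3 \right)} \right)} = 186 \left(- (-3 + 3^{2})\right) = 186 \left(- (-3 + 9)\right) = 186 \left(\left(-1\right) 6\right) = 186 \left(-6\right) = -1116$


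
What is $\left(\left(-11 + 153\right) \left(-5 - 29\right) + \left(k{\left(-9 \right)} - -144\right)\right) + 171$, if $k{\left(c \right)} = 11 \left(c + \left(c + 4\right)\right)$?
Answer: $-4667$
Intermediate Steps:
$k{\left(c \right)} = 44 + 22 c$ ($k{\left(c \right)} = 11 \left(c + \left(4 + c\right)\right) = 11 \left(4 + 2 c\right) = 44 + 22 c$)
$\left(\left(-11 + 153\right) \left(-5 - 29\right) + \left(k{\left(-9 \right)} - -144\right)\right) + 171 = \left(\left(-11 + 153\right) \left(-5 - 29\right) + \left(\left(44 + 22 \left(-9\right)\right) - -144\right)\right) + 171 = \left(142 \left(-34\right) + \left(\left(44 - 198\right) + 144\right)\right) + 171 = \left(-4828 + \left(-154 + 144\right)\right) + 171 = \left(-4828 - 10\right) + 171 = -4838 + 171 = -4667$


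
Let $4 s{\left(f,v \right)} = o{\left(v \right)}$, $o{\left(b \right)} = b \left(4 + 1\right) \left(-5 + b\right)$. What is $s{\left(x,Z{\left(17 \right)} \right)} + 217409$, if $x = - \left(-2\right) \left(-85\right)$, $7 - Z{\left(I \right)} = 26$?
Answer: $217979$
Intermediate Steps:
$Z{\left(I \right)} = -19$ ($Z{\left(I \right)} = 7 - 26 = -19$)
$o{\left(b \right)} = b \left(-25 + 5 b\right)$ ($o{\left(b \right)} = b 5 \left(-5 + b\right) = b \left(-25 + 5 b\right)$)
$x = -170$ ($x = \left(-1\right) 170 = -170$)
$s{\left(f,v \right)} = \frac{5 v \left(-5 + v\right)}{4}$
$s{\left(x,Z{\left(17 \right)} \right)} + 217409 = \frac{5}{4} \left(-19\right) \left(-5 - 19\right) + 217409 = \frac{5}{4} \left(-19\right) \left(-24\right) + 217409 = 570 + 217409 = 217979$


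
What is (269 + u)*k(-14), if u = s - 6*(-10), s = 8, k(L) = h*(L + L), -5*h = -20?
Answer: -37744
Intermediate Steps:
h = 4 (h = -⅕*(-20) = 4)
k(L) = 8*L (k(L) = 4*(L + L) = 4*(2*L) = 8*L)
u = 68 (u = 8 - 6*(-10) = 8 + 60 = 68)
(269 + u)*k(-14) = (269 + 68)*(8*(-14)) = 337*(-112) = -37744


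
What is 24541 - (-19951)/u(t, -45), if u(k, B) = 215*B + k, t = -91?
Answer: 239647455/9766 ≈ 24539.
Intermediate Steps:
u(k, B) = k + 215*B
24541 - (-19951)/u(t, -45) = 24541 - (-19951)/(-91 + 215*(-45)) = 24541 - (-19951)/(-91 - 9675) = 24541 - (-19951)/(-9766) = 24541 - (-19951)*(-1)/9766 = 24541 - 1*19951/9766 = 24541 - 19951/9766 = 239647455/9766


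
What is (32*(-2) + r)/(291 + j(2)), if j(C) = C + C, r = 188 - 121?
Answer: 3/295 ≈ 0.010169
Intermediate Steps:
r = 67
j(C) = 2*C
(32*(-2) + r)/(291 + j(2)) = (32*(-2) + 67)/(291 + 2*2) = (-64 + 67)/(291 + 4) = 3/295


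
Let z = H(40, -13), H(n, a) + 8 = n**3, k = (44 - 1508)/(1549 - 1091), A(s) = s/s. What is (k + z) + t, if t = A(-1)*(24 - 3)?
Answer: 14658245/229 ≈ 64010.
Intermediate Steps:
A(s) = 1
k = -732/229 (k = -1464/458 = -1464*1/458 = -732/229 ≈ -3.1965)
H(n, a) = -8 + n**3
z = 63992 (z = -8 + 40**3 = -8 + 64000 = 63992)
t = 21 (t = 1*(24 - 3) = 1*21 = 21)
(k + z) + t = (-732/229 + 63992) + 21 = 14653436/229 + 21 = 14658245/229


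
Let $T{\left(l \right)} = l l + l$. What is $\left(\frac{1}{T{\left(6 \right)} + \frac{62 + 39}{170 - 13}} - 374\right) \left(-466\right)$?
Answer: $\frac{1166758218}{6695} \approx 1.7427 \cdot 10^{5}$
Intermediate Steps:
$T{\left(l \right)} = l + l^{2}$ ($T{\left(l \right)} = l^{2} + l = l + l^{2}$)
$\left(\frac{1}{T{\left(6 \right)} + \frac{62 + 39}{170 - 13}} - 374\right) \left(-466\right) = \left(\frac{1}{6 \left(1 + 6\right) + \frac{62 + 39}{170 - 13}} - 374\right) \left(-466\right) = \left(\frac{1}{6 \cdot 7 + \frac{101}{157}} - 374\right) \left(-466\right) = \left(\frac{1}{42 + 101 \cdot \frac{1}{157}} - 374\right) \left(-466\right) = \left(\frac{1}{42 + \frac{101}{157}} - 374\right) \left(-466\right) = \left(\frac{1}{\frac{6695}{157}} - 374\right) \left(-466\right) = \left(\frac{157}{6695} - 374\right) \left(-466\right) = \left(- \frac{2503773}{6695}\right) \left(-466\right) = \frac{1166758218}{6695}$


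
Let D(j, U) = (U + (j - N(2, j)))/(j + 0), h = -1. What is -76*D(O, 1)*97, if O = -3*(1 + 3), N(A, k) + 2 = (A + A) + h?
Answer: -7372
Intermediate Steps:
N(A, k) = -3 + 2*A (N(A, k) = -2 + ((A + A) - 1) = -2 + (2*A - 1) = -2 + (-1 + 2*A) = -3 + 2*A)
O = -12 (O = -3*4 = -12)
D(j, U) = (-1 + U + j)/j (D(j, U) = (U + (j - (-3 + 2*2)))/(j + 0) = (U + (j - (-3 + 4)))/j = (U + (j - 1*1))/j = (U + (j - 1))/j = (U + (-1 + j))/j = (-1 + U + j)/j)
-76*D(O, 1)*97 = -76*(-1 + 1 - 12)/(-12)*97 = -(-19)*(-12)/3*97 = -76*1*97 = -76*97 = -7372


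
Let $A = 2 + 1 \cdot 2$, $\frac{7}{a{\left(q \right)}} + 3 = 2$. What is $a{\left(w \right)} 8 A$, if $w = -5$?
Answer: $-224$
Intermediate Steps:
$a{\left(q \right)} = -7$ ($a{\left(q \right)} = \frac{7}{-3 + 2} = \frac{7}{-1} = 7 \left(-1\right) = -7$)
$A = 4$ ($A = 2 + 2 = 4$)
$a{\left(w \right)} 8 A = \left(-7\right) 8 \cdot 4 = \left(-56\right) 4 = -224$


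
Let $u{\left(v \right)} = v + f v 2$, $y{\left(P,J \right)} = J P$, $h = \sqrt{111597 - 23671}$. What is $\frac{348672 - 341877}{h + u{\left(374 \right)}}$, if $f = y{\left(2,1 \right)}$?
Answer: $\frac{6353325}{1704487} - \frac{6795 \sqrt{87926}}{3408974} \approx 3.1364$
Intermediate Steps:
$h = \sqrt{87926} \approx 296.52$
$f = 2$ ($f = 1 \cdot 2 = 2$)
$u{\left(v \right)} = 5 v$ ($u{\left(v \right)} = v + 2 v 2 = v + 2 \cdot 2 v = v + 4 v = 5 v$)
$\frac{348672 - 341877}{h + u{\left(374 \right)}} = \frac{348672 - 341877}{\sqrt{87926} + 5 \cdot 374} = \frac{6795}{\sqrt{87926} + 1870} = \frac{6795}{1870 + \sqrt{87926}}$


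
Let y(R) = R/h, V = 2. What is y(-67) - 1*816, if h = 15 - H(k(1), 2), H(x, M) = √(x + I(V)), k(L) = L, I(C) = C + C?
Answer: -36105/44 - 67*√5/220 ≈ -821.25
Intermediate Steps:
I(C) = 2*C
H(x, M) = √(4 + x) (H(x, M) = √(x + 2*2) = √(x + 4) = √(4 + x))
h = 15 - √5 (h = 15 - √(4 + 1) = 15 - √5 ≈ 12.764)
y(R) = R/(15 - √5)
y(-67) - 1*816 = -67/(15 - √5) - 1*816 = -67/(15 - √5) - 816 = -816 - 67/(15 - √5)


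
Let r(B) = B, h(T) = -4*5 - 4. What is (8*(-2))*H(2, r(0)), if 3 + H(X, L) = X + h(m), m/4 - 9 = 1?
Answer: 400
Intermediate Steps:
m = 40 (m = 36 + 4*1 = 36 + 4 = 40)
h(T) = -24 (h(T) = -20 - 4 = -24)
H(X, L) = -27 + X (H(X, L) = -3 + (X - 24) = -3 + (-24 + X) = -27 + X)
(8*(-2))*H(2, r(0)) = (8*(-2))*(-27 + 2) = -16*(-25) = 400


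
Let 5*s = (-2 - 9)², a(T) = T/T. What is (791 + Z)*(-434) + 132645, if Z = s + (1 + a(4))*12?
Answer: -1157839/5 ≈ -2.3157e+5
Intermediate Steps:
a(T) = 1
s = 121/5 (s = (-2 - 9)²/5 = (⅕)*(-11)² = (⅕)*121 = 121/5 ≈ 24.200)
Z = 241/5 (Z = 121/5 + (1 + 1)*12 = 121/5 + 2*12 = 121/5 + 24 = 241/5 ≈ 48.200)
(791 + Z)*(-434) + 132645 = (791 + 241/5)*(-434) + 132645 = (4196/5)*(-434) + 132645 = -1821064/5 + 132645 = -1157839/5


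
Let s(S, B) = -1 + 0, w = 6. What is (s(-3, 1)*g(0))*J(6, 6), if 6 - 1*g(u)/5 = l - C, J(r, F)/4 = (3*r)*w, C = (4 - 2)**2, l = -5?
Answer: -32400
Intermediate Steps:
s(S, B) = -1
C = 4 (C = 2**2 = 4)
J(r, F) = 72*r (J(r, F) = 4*((3*r)*6) = 4*(18*r) = 72*r)
g(u) = 75 (g(u) = 30 - 5*(-5 - 1*4) = 30 - 5*(-5 - 4) = 30 - 5*(-9) = 30 + 45 = 75)
(s(-3, 1)*g(0))*J(6, 6) = (-1*75)*(72*6) = -75*432 = -32400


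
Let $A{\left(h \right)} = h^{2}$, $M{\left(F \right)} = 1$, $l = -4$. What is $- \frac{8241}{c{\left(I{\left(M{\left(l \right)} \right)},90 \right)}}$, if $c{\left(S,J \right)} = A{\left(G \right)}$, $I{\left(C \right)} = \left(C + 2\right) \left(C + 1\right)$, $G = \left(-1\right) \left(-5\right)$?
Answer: $- \frac{8241}{25} \approx -329.64$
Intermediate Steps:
$G = 5$
$I{\left(C \right)} = \left(1 + C\right) \left(2 + C\right)$ ($I{\left(C \right)} = \left(2 + C\right) \left(1 + C\right) = \left(1 + C\right) \left(2 + C\right)$)
$c{\left(S,J \right)} = 25$ ($c{\left(S,J \right)} = 5^{2} = 25$)
$- \frac{8241}{c{\left(I{\left(M{\left(l \right)} \right)},90 \right)}} = - \frac{8241}{25}$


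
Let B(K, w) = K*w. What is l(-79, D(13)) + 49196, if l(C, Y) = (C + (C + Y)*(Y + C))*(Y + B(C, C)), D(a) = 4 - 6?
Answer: 40490394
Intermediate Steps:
D(a) = -2
l(C, Y) = (C + (C + Y)**2)*(Y + C**2) (l(C, Y) = (C + (C + Y)*(Y + C))*(Y + C*C) = (C + (C + Y)*(C + Y))*(Y + C**2) = (C + (C + Y)**2)*(Y + C**2))
l(-79, D(13)) + 49196 = ((-79)**3 - 79*(-2) - 2*(-79 - 2)**2 + (-79)**2*(-79 - 2)**2) + 49196 = (-493039 + 158 - 2*(-81)**2 + 6241*(-81)**2) + 49196 = (-493039 + 158 - 2*6561 + 6241*6561) + 49196 = (-493039 + 158 - 13122 + 40947201) + 49196 = 40441198 + 49196 = 40490394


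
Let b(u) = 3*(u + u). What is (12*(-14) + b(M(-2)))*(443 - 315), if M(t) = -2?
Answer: -23040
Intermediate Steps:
b(u) = 6*u (b(u) = 3*(2*u) = 6*u)
(12*(-14) + b(M(-2)))*(443 - 315) = (12*(-14) + 6*(-2))*(443 - 315) = (-168 - 12)*128 = -180*128 = -23040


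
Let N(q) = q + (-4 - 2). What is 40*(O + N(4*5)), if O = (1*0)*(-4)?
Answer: 560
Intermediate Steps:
N(q) = -6 + q (N(q) = q - 6 = -6 + q)
O = 0 (O = 0*(-4) = 0)
40*(O + N(4*5)) = 40*(0 + (-6 + 4*5)) = 40*(0 + (-6 + 20)) = 40*(0 + 14) = 40*14 = 560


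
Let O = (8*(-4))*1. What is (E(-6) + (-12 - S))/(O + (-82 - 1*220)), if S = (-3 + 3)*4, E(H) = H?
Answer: 9/167 ≈ 0.053892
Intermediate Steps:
O = -32 (O = -32*1 = -32)
S = 0 (S = 0*4 = 0)
(E(-6) + (-12 - S))/(O + (-82 - 1*220)) = (-6 + (-12 - 1*0))/(-32 + (-82 - 1*220)) = (-6 + (-12 + 0))/(-32 + (-82 - 220)) = (-6 - 12)/(-32 - 302) = -18/(-334) = -18*(-1/334) = 9/167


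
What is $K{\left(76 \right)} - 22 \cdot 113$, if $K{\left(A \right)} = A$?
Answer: $-2410$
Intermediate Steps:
$K{\left(76 \right)} - 22 \cdot 113 = 76 - 22 \cdot 113 = 76 - 2486 = -2410$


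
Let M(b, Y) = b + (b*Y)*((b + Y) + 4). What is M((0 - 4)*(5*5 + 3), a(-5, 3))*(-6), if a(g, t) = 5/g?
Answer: 73920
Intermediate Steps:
M(b, Y) = b + Y*b*(4 + Y + b) (M(b, Y) = b + (Y*b)*((Y + b) + 4) = b + (Y*b)*(4 + Y + b) = b + Y*b*(4 + Y + b))
M((0 - 4)*(5*5 + 3), a(-5, 3))*(-6) = (((0 - 4)*(5*5 + 3))*(1 + (5/(-5))**2 + 4*(5/(-5)) + (5/(-5))*((0 - 4)*(5*5 + 3))))*(-6) = ((-4*(25 + 3))*(1 + (5*(-1/5))**2 + 4*(5*(-1/5)) + (5*(-1/5))*(-4*(25 + 3))))*(-6) = ((-4*28)*(1 + (-1)**2 + 4*(-1) - (-4)*28))*(-6) = -112*(1 + 1 - 4 - 1*(-112))*(-6) = -112*(1 + 1 - 4 + 112)*(-6) = -112*110*(-6) = -12320*(-6) = 73920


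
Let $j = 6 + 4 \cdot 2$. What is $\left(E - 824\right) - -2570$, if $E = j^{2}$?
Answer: $1942$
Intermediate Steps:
$j = 14$ ($j = 6 + 8 = 14$)
$E = 196$ ($E = 14^{2} = 196$)
$\left(E - 824\right) - -2570 = \left(196 - 824\right) - -2570 = -628 + 2570 = 1942$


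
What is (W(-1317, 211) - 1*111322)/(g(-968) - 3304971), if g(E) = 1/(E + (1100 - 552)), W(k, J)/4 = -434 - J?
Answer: 47838840/1388087821 ≈ 0.034464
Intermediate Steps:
W(k, J) = -1736 - 4*J (W(k, J) = 4*(-434 - J) = -1736 - 4*J)
g(E) = 1/(548 + E) (g(E) = 1/(E + 548) = 1/(548 + E))
(W(-1317, 211) - 1*111322)/(g(-968) - 3304971) = ((-1736 - 4*211) - 1*111322)/(1/(548 - 968) - 3304971) = ((-1736 - 844) - 111322)/(1/(-420) - 3304971) = (-2580 - 111322)/(-1/420 - 3304971) = -113902/(-1388087821/420) = -113902*(-420/1388087821) = 47838840/1388087821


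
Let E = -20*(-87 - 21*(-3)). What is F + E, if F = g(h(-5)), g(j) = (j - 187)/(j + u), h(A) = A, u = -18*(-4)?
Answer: 31968/67 ≈ 477.13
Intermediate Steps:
u = 72
g(j) = (-187 + j)/(72 + j) (g(j) = (j - 187)/(j + 72) = (-187 + j)/(72 + j))
F = -192/67 (F = (-187 - 5)/(72 - 5) = -192/67 ≈ -2.8657)
E = 480 (E = -20*(-87 + 63) = -20*(-24) = 480)
F + E = -192/67 + 480 = 31968/67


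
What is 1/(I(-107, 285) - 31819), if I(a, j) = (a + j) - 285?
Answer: -1/31926 ≈ -3.1322e-5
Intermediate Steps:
I(a, j) = -285 + a + j
1/(I(-107, 285) - 31819) = 1/((-285 - 107 + 285) - 31819) = 1/(-107 - 31819) = 1/(-31926) = -1/31926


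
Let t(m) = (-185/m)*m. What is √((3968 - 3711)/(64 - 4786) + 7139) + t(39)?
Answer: -185 + √159179096922/4722 ≈ -100.51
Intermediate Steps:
t(m) = -185
√((3968 - 3711)/(64 - 4786) + 7139) + t(39) = √((3968 - 3711)/(64 - 4786) + 7139) - 185 = √(257/(-4722) + 7139) - 185 = √(257*(-1/4722) + 7139) - 185 = √(-257/4722 + 7139) - 185 = √(33710101/4722) - 185 = √159179096922/4722 - 185 = -185 + √159179096922/4722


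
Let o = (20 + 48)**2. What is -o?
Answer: -4624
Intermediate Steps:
o = 4624 (o = 68**2 = 4624)
-o = -1*4624 = -4624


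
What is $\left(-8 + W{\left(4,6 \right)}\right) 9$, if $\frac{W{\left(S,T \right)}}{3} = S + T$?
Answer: $198$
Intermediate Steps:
$W{\left(S,T \right)} = 3 S + 3 T$ ($W{\left(S,T \right)} = 3 \left(S + T\right) = 3 S + 3 T$)
$\left(-8 + W{\left(4,6 \right)}\right) 9 = \left(-8 + \left(3 \cdot 4 + 3 \cdot 6\right)\right) 9 = \left(-8 + \left(12 + 18\right)\right) 9 = \left(-8 + 30\right) 9 = 22 \cdot 9 = 198$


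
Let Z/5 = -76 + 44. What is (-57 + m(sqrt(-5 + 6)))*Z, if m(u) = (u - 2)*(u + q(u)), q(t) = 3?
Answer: 9760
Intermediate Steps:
Z = -160 (Z = 5*(-76 + 44) = 5*(-32) = -160)
m(u) = (-2 + u)*(3 + u) (m(u) = (u - 2)*(u + 3) = (-2 + u)*(3 + u))
(-57 + m(sqrt(-5 + 6)))*Z = (-57 + (-6 + sqrt(-5 + 6) + (sqrt(-5 + 6))**2))*(-160) = (-57 + (-6 + sqrt(1) + (sqrt(1))**2))*(-160) = (-57 + (-6 + 1 + 1**2))*(-160) = (-57 + (-6 + 1 + 1))*(-160) = (-57 - 4)*(-160) = -61*(-160) = 9760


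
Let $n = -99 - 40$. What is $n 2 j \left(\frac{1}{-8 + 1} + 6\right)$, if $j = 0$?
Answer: $0$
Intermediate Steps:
$n = -139$ ($n = -99 - 40 = -139$)
$n 2 j \left(\frac{1}{-8 + 1} + 6\right) = - 139 \cdot 2 \cdot 0 \left(\frac{1}{-8 + 1} + 6\right) = - 139 \cdot 0 \left(\frac{1}{-7} + 6\right) = - 139 \cdot 0 \left(- \frac{1}{7} + 6\right) = - 139 \cdot 0 \cdot \frac{41}{7} = \left(-139\right) 0 = 0$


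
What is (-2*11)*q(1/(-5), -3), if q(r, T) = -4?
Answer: 88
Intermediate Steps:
(-2*11)*q(1/(-5), -3) = -2*11*(-4) = -22*(-4) = 88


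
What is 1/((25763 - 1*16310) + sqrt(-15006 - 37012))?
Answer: 9453/89411227 - I*sqrt(52018)/89411227 ≈ 0.00010573 - 2.5508e-6*I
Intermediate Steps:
1/((25763 - 1*16310) + sqrt(-15006 - 37012)) = 1/((25763 - 16310) + sqrt(-52018)) = 1/(9453 + I*sqrt(52018))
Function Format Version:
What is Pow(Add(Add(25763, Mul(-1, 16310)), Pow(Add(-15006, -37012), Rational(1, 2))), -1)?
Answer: Add(Rational(9453, 89411227), Mul(Rational(-1, 89411227), I, Pow(52018, Rational(1, 2)))) ≈ Add(0.00010573, Mul(-2.5508e-6, I))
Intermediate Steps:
Pow(Add(Add(25763, Mul(-1, 16310)), Pow(Add(-15006, -37012), Rational(1, 2))), -1) = Pow(Add(Add(25763, -16310), Pow(-52018, Rational(1, 2))), -1) = Pow(Add(9453, Mul(I, Pow(52018, Rational(1, 2)))), -1)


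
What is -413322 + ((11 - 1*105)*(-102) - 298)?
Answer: -404032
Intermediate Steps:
-413322 + ((11 - 1*105)*(-102) - 298) = -413322 + ((11 - 105)*(-102) - 298) = -413322 + (-94*(-102) - 298) = -413322 + (9588 - 298) = -413322 + 9290 = -404032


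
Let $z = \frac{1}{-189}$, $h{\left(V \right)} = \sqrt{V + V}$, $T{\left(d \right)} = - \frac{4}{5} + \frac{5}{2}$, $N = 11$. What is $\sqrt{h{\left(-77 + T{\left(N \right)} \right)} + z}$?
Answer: $\frac{\sqrt{-525 + 19845 i \sqrt{3765}}}{315} \approx 2.4766 + 2.4776 i$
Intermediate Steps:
$T{\left(d \right)} = \frac{17}{10}$ ($T{\left(d \right)} = \left(-4\right) \frac{1}{5} + 5 \cdot \frac{1}{2} = - \frac{4}{5} + \frac{5}{2} = \frac{17}{10}$)
$h{\left(V \right)} = \sqrt{2} \sqrt{V}$ ($h{\left(V \right)} = \sqrt{2 V} = \sqrt{2} \sqrt{V}$)
$z = - \frac{1}{189} \approx -0.005291$
$\sqrt{h{\left(-77 + T{\left(N \right)} \right)} + z} = \sqrt{\sqrt{2} \sqrt{-77 + \frac{17}{10}} - \frac{1}{189}} = \sqrt{\sqrt{2} \sqrt{- \frac{753}{10}} - \frac{1}{189}} = \sqrt{\sqrt{2} \frac{i \sqrt{7530}}{10} - \frac{1}{189}} = \sqrt{\frac{i \sqrt{3765}}{5} - \frac{1}{189}} = \sqrt{- \frac{1}{189} + \frac{i \sqrt{3765}}{5}}$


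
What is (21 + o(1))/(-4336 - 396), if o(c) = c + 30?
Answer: -1/91 ≈ -0.010989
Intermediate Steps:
o(c) = 30 + c
(21 + o(1))/(-4336 - 396) = (21 + (30 + 1))/(-4336 - 396) = (21 + 31)/(-4732) = 52*(-1/4732) = -1/91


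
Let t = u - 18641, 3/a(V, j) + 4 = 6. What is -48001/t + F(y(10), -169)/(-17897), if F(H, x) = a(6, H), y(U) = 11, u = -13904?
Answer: 74697833/50648510 ≈ 1.4748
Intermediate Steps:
a(V, j) = 3/2 (a(V, j) = 3/(-4 + 6) = 3/2)
t = -32545 (t = -13904 - 18641 = -32545)
F(H, x) = 3/2
-48001/t + F(y(10), -169)/(-17897) = -48001/(-32545) + (3/2)/(-17897) = -48001*(-1/32545) + (3/2)*(-1/17897) = 2087/1415 - 3/35794 = 74697833/50648510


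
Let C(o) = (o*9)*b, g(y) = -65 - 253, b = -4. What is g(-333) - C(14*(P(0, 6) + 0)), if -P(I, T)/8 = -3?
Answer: 11778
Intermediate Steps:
P(I, T) = 24 (P(I, T) = -8*(-3) = 24)
g(y) = -318
C(o) = -36*o (C(o) = (o*9)*(-4) = (9*o)*(-4) = -36*o)
g(-333) - C(14*(P(0, 6) + 0)) = -318 - (-36)*14*(24 + 0) = -318 - (-36)*14*24 = -318 - (-36)*336 = -318 - 1*(-12096) = -318 + 12096 = 11778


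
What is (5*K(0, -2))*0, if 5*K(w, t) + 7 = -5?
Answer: 0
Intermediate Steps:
K(w, t) = -12/5 (K(w, t) = -7/5 + (⅕)*(-5) = -7/5 - 1 = -12/5)
(5*K(0, -2))*0 = (5*(-12/5))*0 = -12*0 = 0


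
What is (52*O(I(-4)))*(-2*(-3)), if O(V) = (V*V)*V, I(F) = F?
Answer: -19968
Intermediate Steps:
O(V) = V**3 (O(V) = V**2*V = V**3)
(52*O(I(-4)))*(-2*(-3)) = (52*(-4)**3)*(-2*(-3)) = (52*(-64))*6 = -3328*6 = -19968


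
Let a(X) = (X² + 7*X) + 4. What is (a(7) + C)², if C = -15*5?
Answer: 729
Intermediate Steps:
C = -75
a(X) = 4 + X² + 7*X
(a(7) + C)² = ((4 + 7² + 7*7) - 75)² = ((4 + 49 + 49) - 75)² = (102 - 75)² = 27² = 729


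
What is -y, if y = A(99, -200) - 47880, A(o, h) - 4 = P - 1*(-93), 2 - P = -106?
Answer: 47675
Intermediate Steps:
P = 108 (P = 2 - 1*(-106) = 2 + 106 = 108)
A(o, h) = 205 (A(o, h) = 4 + (108 - 1*(-93)) = 4 + (108 + 93) = 4 + 201 = 205)
y = -47675 (y = 205 - 47880 = -47675)
-y = -1*(-47675) = 47675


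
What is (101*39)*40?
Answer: 157560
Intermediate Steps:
(101*39)*40 = 3939*40 = 157560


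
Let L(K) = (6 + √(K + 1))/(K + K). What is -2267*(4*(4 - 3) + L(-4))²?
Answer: -1525691/64 + 29471*I*√3/16 ≈ -23839.0 + 3190.3*I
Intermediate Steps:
L(K) = (6 + √(1 + K))/(2*K) (L(K) = (6 + √(1 + K))/((2*K)) = (6 + √(1 + K))*(1/(2*K)) = (6 + √(1 + K))/(2*K))
-2267*(4*(4 - 3) + L(-4))² = -2267*(4*(4 - 3) + (½)*(6 + √(1 - 4))/(-4))² = -2267*(4*1 + (½)*(-¼)*(6 + √(-3)))² = -2267*(4 + (½)*(-¼)*(6 + I*√3))² = -2267*(4 + (-¾ - I*√3/8))² = -2267*(13/4 - I*√3/8)²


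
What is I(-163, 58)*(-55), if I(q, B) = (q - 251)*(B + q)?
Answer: -2390850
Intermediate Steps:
I(q, B) = (-251 + q)*(B + q)
I(-163, 58)*(-55) = ((-163)² - 251*58 - 251*(-163) + 58*(-163))*(-55) = (26569 - 14558 + 40913 - 9454)*(-55) = 43470*(-55) = -2390850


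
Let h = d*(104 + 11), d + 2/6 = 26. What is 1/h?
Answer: 3/8855 ≈ 0.00033879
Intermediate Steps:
d = 77/3 (d = -1/3 + 26 = 77/3 ≈ 25.667)
h = 8855/3 (h = 77*(104 + 11)/3 = (77/3)*115 = 8855/3 ≈ 2951.7)
1/h = 1/(8855/3) = 3/8855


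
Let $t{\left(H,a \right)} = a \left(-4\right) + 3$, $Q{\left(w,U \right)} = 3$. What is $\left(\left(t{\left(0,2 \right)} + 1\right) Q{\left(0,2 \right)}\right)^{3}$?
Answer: $-1728$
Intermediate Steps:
$t{\left(H,a \right)} = 3 - 4 a$ ($t{\left(H,a \right)} = - 4 a + 3 = 3 - 4 a$)
$\left(\left(t{\left(0,2 \right)} + 1\right) Q{\left(0,2 \right)}\right)^{3} = \left(\left(\left(3 - 8\right) + 1\right) 3\right)^{3} = \left(\left(-5 + 1\right) 3\right)^{3} = \left(\left(-4\right) 3\right)^{3} = \left(-12\right)^{3} = -1728$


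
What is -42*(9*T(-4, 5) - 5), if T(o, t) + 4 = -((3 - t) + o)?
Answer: -546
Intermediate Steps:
T(o, t) = -7 + t - o (T(o, t) = -4 - ((3 - t) + o) = -4 - (3 + o - t) = -4 + (-3 + t - o) = -7 + t - o)
-42*(9*T(-4, 5) - 5) = -42*(9*(-7 + 5 - 1*(-4)) - 5) = -42*(9*(-7 + 5 + 4) - 5) = -42*(9*2 - 5) = -42*(18 - 5) = -42*13 = -546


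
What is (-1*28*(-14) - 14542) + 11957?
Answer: -2193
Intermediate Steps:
(-1*28*(-14) - 14542) + 11957 = (-28*(-14) - 14542) + 11957 = (392 - 14542) + 11957 = -14150 + 11957 = -2193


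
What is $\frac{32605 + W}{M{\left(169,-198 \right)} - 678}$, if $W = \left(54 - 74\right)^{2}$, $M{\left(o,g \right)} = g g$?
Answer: $\frac{33005}{38526} \approx 0.85669$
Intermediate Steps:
$M{\left(o,g \right)} = g^{2}$
$W = 400$ ($W = \left(-20\right)^{2} = 400$)
$\frac{32605 + W}{M{\left(169,-198 \right)} - 678} = \frac{32605 + 400}{\left(-198\right)^{2} - 678} = \frac{33005}{39204 - 678} = \frac{33005}{38526}$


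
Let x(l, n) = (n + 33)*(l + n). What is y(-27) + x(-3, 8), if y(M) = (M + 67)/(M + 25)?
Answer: 185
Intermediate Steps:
x(l, n) = (33 + n)*(l + n)
y(M) = (67 + M)/(25 + M)
y(-27) + x(-3, 8) = (67 - 27)/(25 - 27) + (8**2 + 33*(-3) + 33*8 - 3*8) = 40/(-2) + (64 - 99 + 264 - 24) = -1/2*40 + 205 = -20 + 205 = 185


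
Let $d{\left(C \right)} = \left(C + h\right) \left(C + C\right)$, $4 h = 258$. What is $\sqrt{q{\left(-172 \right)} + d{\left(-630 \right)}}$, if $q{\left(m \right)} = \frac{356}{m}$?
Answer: $\frac{\sqrt{1317464143}}{43} \approx 844.11$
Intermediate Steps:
$h = \frac{129}{2}$ ($h = \frac{1}{4} \cdot 258 = \frac{129}{2} \approx 64.5$)
$d{\left(C \right)} = 2 C \left(\frac{129}{2} + C\right)$ ($d{\left(C \right)} = \left(C + \frac{129}{2}\right) \left(C + C\right) = \left(\frac{129}{2} + C\right) 2 C = 2 C \left(\frac{129}{2} + C\right)$)
$\sqrt{q{\left(-172 \right)} + d{\left(-630 \right)}} = \sqrt{\frac{356}{-172} - 630 \left(129 + 2 \left(-630\right)\right)} = \sqrt{356 \left(- \frac{1}{172}\right) - 630 \left(129 - 1260\right)} = \sqrt{- \frac{89}{43} - -712530} = \sqrt{- \frac{89}{43} + 712530} = \sqrt{\frac{30638701}{43}} = \frac{\sqrt{1317464143}}{43}$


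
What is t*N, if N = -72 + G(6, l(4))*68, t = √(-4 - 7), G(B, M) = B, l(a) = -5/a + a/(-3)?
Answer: 336*I*√11 ≈ 1114.4*I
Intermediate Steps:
l(a) = -5/a - a/3 (l(a) = -5/a + a*(-⅓) = -5/a - a/3)
t = I*√11 (t = √(-11) = I*√11 ≈ 3.3166*I)
N = 336 (N = -72 + 6*68 = -72 + 408 = 336)
t*N = (I*√11)*336 = 336*I*√11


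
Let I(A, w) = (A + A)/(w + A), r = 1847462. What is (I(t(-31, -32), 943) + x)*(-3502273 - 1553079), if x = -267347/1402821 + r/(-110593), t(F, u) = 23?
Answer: 269670785760515840/3166166997 ≈ 8.5173e+7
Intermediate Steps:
I(A, w) = 2*A/(A + w) (I(A, w) = (2*A)/(A + w) = 2*A/(A + w))
x = -53494391777/3166166997 (x = -267347/1402821 + 1847462/(-110593) = -267347*1/1402821 + 1847462*(-1/110593) = -267347/1402821 - 1847462/110593 = -53494391777/3166166997 ≈ -16.896)
(I(t(-31, -32), 943) + x)*(-3502273 - 1553079) = (2*23/(23 + 943) - 53494391777/3166166997)*(-3502273 - 1553079) = (2*23/966 - 53494391777/3166166997)*(-5055352) = (2*23*(1/966) - 53494391777/3166166997)*(-5055352) = (1/21 - 53494391777/3166166997)*(-5055352) = -53343621920/3166166997*(-5055352) = 269670785760515840/3166166997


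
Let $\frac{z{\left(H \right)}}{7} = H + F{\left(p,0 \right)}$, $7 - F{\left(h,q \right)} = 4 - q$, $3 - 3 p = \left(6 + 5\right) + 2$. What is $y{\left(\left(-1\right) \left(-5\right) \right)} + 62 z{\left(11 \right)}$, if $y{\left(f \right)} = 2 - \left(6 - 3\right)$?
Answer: $6075$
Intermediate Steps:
$y{\left(f \right)} = -1$ ($y{\left(f \right)} = 2 - 3 = -1$)
$p = - \frac{10}{3}$ ($p = 1 - \frac{\left(6 + 5\right) + 2}{3} = 1 - \frac{11 + 2}{3} = 1 - \frac{13}{3} = - \frac{10}{3} \approx -3.3333$)
$F{\left(h,q \right)} = 3 + q$ ($F{\left(h,q \right)} = 7 - \left(4 - q\right) = 7 + \left(-4 + q\right) = 3 + q$)
$z{\left(H \right)} = 21 + 7 H$ ($z{\left(H \right)} = 7 \left(H + \left(3 + 0\right)\right) = 7 \left(H + 3\right) = 7 \left(3 + H\right) = 21 + 7 H$)
$y{\left(\left(-1\right) \left(-5\right) \right)} + 62 z{\left(11 \right)} = -1 + 62 \left(21 + 7 \cdot 11\right) = -1 + 62 \left(21 + 77\right) = -1 + 62 \cdot 98 = -1 + 6076 = 6075$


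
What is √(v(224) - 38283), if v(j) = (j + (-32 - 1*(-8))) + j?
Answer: 17*I*√131 ≈ 194.57*I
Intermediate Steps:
v(j) = -24 + 2*j (v(j) = (j + (-32 + 8)) + j = (j - 24) + j = (-24 + j) + j = -24 + 2*j)
√(v(224) - 38283) = √((-24 + 2*224) - 38283) = √((-24 + 448) - 38283) = √(424 - 38283) = √(-37859) = 17*I*√131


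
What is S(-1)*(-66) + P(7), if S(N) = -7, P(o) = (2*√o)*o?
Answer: 462 + 14*√7 ≈ 499.04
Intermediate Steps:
P(o) = 2*o^(3/2)
S(-1)*(-66) + P(7) = -7*(-66) + 2*7^(3/2) = 462 + 2*(7*√7) = 462 + 14*√7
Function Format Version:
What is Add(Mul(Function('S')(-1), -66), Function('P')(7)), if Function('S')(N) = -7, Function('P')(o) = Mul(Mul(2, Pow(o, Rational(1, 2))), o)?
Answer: Add(462, Mul(14, Pow(7, Rational(1, 2)))) ≈ 499.04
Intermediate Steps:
Function('P')(o) = Mul(2, Pow(o, Rational(3, 2)))
Add(Mul(Function('S')(-1), -66), Function('P')(7)) = Add(Mul(-7, -66), Mul(2, Pow(7, Rational(3, 2)))) = Add(462, Mul(2, Mul(7, Pow(7, Rational(1, 2))))) = Add(462, Mul(14, Pow(7, Rational(1, 2))))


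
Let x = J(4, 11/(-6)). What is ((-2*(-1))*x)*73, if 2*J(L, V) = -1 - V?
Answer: 365/6 ≈ 60.833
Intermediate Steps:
J(L, V) = -½ - V/2 (J(L, V) = (-1 - V)/2 = -½ - V/2)
x = 5/12 (x = -½ - 11/(2*(-6)) = -½ - 11*(-1)/(2*6) = -½ - ½*(-11/6) = -½ + 11/12 = 5/12 ≈ 0.41667)
((-2*(-1))*x)*73 = (-2*(-1)*(5/12))*73 = (2*(5/12))*73 = (⅚)*73 = 365/6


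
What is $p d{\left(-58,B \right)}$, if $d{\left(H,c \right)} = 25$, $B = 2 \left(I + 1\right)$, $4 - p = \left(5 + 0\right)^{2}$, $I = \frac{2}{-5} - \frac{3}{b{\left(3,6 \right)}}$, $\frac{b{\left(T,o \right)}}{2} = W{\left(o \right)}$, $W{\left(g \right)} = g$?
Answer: $-525$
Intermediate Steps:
$b{\left(T,o \right)} = 2 o$
$I = - \frac{13}{20}$ ($I = \frac{2}{-5} - \frac{3}{2 \cdot 6} = 2 \left(- \frac{1}{5}\right) - \frac{3}{12} = - \frac{2}{5} - \frac{1}{4} = - \frac{13}{20} \approx -0.65$)
$p = -21$ ($p = 4 - \left(5 + 0\right)^{2} = 4 - 5^{2} = 4 - 25 = -21$)
$B = \frac{7}{10}$ ($B = 2 \left(- \frac{13}{20} + 1\right) = 2 \cdot \frac{7}{20} = \frac{7}{10} \approx 0.7$)
$p d{\left(-58,B \right)} = \left(-21\right) 25 = -525$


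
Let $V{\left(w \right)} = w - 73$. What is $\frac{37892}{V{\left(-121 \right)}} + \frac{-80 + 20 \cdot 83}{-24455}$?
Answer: $- \frac{92695538}{474427} \approx -195.38$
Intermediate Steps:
$V{\left(w \right)} = -73 + w$
$\frac{37892}{V{\left(-121 \right)}} + \frac{-80 + 20 \cdot 83}{-24455} = \frac{37892}{-73 - 121} + \frac{-80 + 20 \cdot 83}{-24455} = \frac{37892}{-194} + \left(-80 + 1660\right) \left(- \frac{1}{24455}\right) = 37892 \left(- \frac{1}{194}\right) + 1580 \left(- \frac{1}{24455}\right) = - \frac{18946}{97} - \frac{316}{4891} = - \frac{92695538}{474427}$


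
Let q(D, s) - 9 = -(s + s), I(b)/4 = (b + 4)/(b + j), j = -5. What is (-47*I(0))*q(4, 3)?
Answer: 2256/5 ≈ 451.20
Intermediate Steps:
I(b) = 4*(4 + b)/(-5 + b) (I(b) = 4*((b + 4)/(b - 5)) = 4*((4 + b)/(-5 + b)) = 4*(4 + b)/(-5 + b))
q(D, s) = 9 - 2*s (q(D, s) = 9 - (s + s) = 9 - 2*s)
(-47*I(0))*q(4, 3) = (-188*(4 + 0)/(-5 + 0))*(9 - 2*3) = (-188*4/(-5))*(9 - 6) = -188*(-1)*4/5*3 = -47*(-16/5)*3 = (752/5)*3 = 2256/5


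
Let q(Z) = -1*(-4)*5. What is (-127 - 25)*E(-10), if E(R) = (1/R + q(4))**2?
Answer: -1504838/25 ≈ -60194.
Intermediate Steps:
q(Z) = 20 (q(Z) = 4*5 = 20)
E(R) = (20 + 1/R)**2 (E(R) = (1/R + 20)**2 = (20 + 1/R)**2)
(-127 - 25)*E(-10) = (-127 - 25)*((1 + 20*(-10))**2/(-10)**2) = -38*(1 - 200)**2/25 = -38*(-199)**2/25 = -38*39601/25 = -152*39601/100 = -1504838/25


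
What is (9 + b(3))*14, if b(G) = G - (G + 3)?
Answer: 84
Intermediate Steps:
b(G) = -3 (b(G) = G - (3 + G) = G + (-3 - G) = -3)
(9 + b(3))*14 = (9 - 3)*14 = 6*14 = 84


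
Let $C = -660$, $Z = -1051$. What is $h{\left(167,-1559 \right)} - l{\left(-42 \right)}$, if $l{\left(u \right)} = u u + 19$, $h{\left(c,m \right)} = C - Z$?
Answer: $-1392$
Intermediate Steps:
$h{\left(c,m \right)} = 391$ ($h{\left(c,m \right)} = -660 - -1051 = -660 + 1051 = 391$)
$l{\left(u \right)} = 19 + u^{2}$ ($l{\left(u \right)} = u^{2} + 19 = 19 + u^{2}$)
$h{\left(167,-1559 \right)} - l{\left(-42 \right)} = 391 - \left(19 + \left(-42\right)^{2}\right) = 391 - \left(19 + 1764\right) = 391 - 1783 = -1392$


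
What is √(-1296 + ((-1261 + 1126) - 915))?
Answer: I*√2346 ≈ 48.436*I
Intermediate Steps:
√(-1296 + ((-1261 + 1126) - 915)) = √(-1296 + (-135 - 915)) = √(-1296 - 1050) = √(-2346) = I*√2346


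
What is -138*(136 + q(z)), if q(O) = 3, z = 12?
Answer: -19182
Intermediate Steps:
-138*(136 + q(z)) = -138*(136 + 3) = -138*139 = -19182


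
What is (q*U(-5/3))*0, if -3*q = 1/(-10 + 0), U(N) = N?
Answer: 0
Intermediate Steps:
q = 1/30 (q = -1/(3*(-10 + 0)) = -⅓/(-10) = -⅓*(-⅒) = 1/30 ≈ 0.033333)
(q*U(-5/3))*0 = ((-5/3)/30)*0 = ((-5*⅓)/30)*0 = ((1/30)*(-5/3))*0 = -1/18*0 = 0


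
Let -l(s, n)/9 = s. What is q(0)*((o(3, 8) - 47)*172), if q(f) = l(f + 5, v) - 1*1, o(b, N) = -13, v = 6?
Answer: 474720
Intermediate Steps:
l(s, n) = -9*s
q(f) = -46 - 9*f (q(f) = -9*(f + 5) - 1*1 = -9*(5 + f) - 1 = (-45 - 9*f) - 1 = -46 - 9*f)
q(0)*((o(3, 8) - 47)*172) = (-46 - 9*0)*((-13 - 47)*172) = (-46 + 0)*(-60*172) = -46*(-10320) = 474720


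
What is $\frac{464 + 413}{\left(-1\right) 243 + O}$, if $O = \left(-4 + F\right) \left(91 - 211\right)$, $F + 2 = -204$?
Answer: $\frac{877}{24957} \approx 0.03514$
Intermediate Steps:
$F = -206$ ($F = -2 - 204 = -206$)
$O = 25200$ ($O = \left(-4 - 206\right) \left(91 - 211\right) = \left(-210\right) \left(-120\right) = 25200$)
$\frac{464 + 413}{\left(-1\right) 243 + O} = \frac{464 + 413}{\left(-1\right) 243 + 25200} = \frac{877}{-243 + 25200} = \frac{877}{24957}$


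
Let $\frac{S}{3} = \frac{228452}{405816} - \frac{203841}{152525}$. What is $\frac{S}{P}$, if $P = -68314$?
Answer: $\frac{11969324489}{352369791001300} \approx 3.3968 \cdot 10^{-5}$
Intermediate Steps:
$S = - \frac{11969324489}{5158090450}$ ($S = 3 \left(\frac{228452}{405816} - \frac{203841}{152525}\right) = 3 \left(228452 \cdot \frac{1}{405816} - \frac{203841}{152525}\right) = 3 \left(\frac{57113}{101454} - \frac{203841}{152525}\right) = 3 \left(- \frac{11969324489}{15474271350}\right) = - \frac{11969324489}{5158090450} \approx -2.3205$)
$\frac{S}{P} = - \frac{11969324489}{5158090450 \left(-68314\right)} = \left(- \frac{11969324489}{5158090450}\right) \left(- \frac{1}{68314}\right) = \frac{11969324489}{352369791001300}$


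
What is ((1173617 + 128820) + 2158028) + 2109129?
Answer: 5569594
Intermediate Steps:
((1173617 + 128820) + 2158028) + 2109129 = (1302437 + 2158028) + 2109129 = 3460465 + 2109129 = 5569594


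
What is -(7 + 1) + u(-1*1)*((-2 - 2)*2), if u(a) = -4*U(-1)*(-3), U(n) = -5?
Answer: 472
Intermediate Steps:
u(a) = -60 (u(a) = -4*(-5)*(-3) = 20*(-3) = -60)
-(7 + 1) + u(-1*1)*((-2 - 2)*2) = -(7 + 1) - 60*(-2 - 2)*2 = -1*8 - (-240)*2 = -8 - 60*(-8) = -8 + 480 = 472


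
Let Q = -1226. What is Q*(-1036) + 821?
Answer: 1270957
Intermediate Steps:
Q*(-1036) + 821 = -1226*(-1036) + 821 = 1270136 + 821 = 1270957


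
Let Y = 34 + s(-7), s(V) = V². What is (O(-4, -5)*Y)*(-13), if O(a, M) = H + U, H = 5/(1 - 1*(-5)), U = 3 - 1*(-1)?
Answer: -31291/6 ≈ -5215.2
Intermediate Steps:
U = 4 (U = 3 + 1 = 4)
H = ⅚ (H = 5/(1 + 5) = 5/6 = 5*(⅙) = ⅚ ≈ 0.83333)
Y = 83 (Y = 34 + (-7)² = 34 + 49 = 83)
O(a, M) = 29/6 (O(a, M) = ⅚ + 4 = 29/6)
(O(-4, -5)*Y)*(-13) = ((29/6)*83)*(-13) = (2407/6)*(-13) = -31291/6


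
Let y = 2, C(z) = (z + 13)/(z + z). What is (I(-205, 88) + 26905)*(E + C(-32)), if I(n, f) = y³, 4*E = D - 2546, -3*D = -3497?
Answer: -593871229/64 ≈ -9.2792e+6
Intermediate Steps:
C(z) = (13 + z)/(2*z) (C(z) = (13 + z)/((2*z)) = (13 + z)*(1/(2*z)) = (13 + z)/(2*z))
D = 3497/3 (D = -⅓*(-3497) = 3497/3 ≈ 1165.7)
E = -4141/12 (E = (3497/3 - 2546)/4 = (¼)*(-4141/3) = -4141/12 ≈ -345.08)
I(n, f) = 8 (I(n, f) = 2³ = 8)
(I(-205, 88) + 26905)*(E + C(-32)) = (8 + 26905)*(-4141/12 + (½)*(13 - 32)/(-32)) = 26913*(-4141/12 + (½)*(-1/32)*(-19)) = 26913*(-4141/12 + 19/64) = 26913*(-66199/192) = -593871229/64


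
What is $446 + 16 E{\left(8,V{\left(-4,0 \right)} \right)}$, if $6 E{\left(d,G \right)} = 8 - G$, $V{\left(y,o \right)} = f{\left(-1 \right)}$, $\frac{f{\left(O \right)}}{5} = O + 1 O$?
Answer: $494$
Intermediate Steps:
$f{\left(O \right)} = 10 O$ ($f{\left(O \right)} = 5 \left(O + 1 O\right) = 5 \left(O + O\right) = 5 \cdot 2 O = 10 O$)
$V{\left(y,o \right)} = -10$ ($V{\left(y,o \right)} = 10 \left(-1\right) = -10$)
$E{\left(d,G \right)} = \frac{4}{3} - \frac{G}{6}$ ($E{\left(d,G \right)} = \frac{8 - G}{6} = \frac{4}{3} - \frac{G}{6}$)
$446 + 16 E{\left(8,V{\left(-4,0 \right)} \right)} = 446 + 16 \left(\frac{4}{3} - - \frac{5}{3}\right) = 446 + 16 \left(\frac{4}{3} + \frac{5}{3}\right) = 446 + 16 \cdot 3 = 446 + 48 = 494$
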